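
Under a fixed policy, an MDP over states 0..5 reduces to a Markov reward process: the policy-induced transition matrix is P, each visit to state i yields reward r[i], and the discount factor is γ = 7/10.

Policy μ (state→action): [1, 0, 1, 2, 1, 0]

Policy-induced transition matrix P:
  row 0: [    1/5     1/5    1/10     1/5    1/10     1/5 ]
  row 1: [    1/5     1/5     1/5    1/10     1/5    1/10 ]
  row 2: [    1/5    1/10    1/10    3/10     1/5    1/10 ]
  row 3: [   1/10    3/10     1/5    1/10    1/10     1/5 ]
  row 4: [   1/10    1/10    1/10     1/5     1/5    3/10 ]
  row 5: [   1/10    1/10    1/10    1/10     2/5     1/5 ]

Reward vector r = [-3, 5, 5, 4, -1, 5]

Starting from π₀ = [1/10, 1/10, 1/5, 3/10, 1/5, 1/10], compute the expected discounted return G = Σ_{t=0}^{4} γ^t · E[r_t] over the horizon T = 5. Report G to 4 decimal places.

G = 7.1550

t=0: π = [0.1000, 0.1000, 0.2000, 0.3000, 0.2000, 0.1000], E[r] = 2.7000, γ^t·E[r] = 2.700000, running G = 2.700000
t=1: π = [0.1400, 0.1800, 0.1400, 0.1700, 0.1800, 0.1900], E[r] = 2.6300, γ^t·E[r] = 1.841000, running G = 4.541000
t=2: π = [0.1460, 0.1660, 0.1350, 0.1600, 0.2070, 0.1860], E[r] = 2.4300, γ^t·E[r] = 1.190700, running G = 5.731700
t=3: π = [0.1447, 0.1632, 0.1326, 0.1623, 0.2066, 0.1906], E[r] = 2.4405, γ^t·E[r] = 0.837092, running G = 6.568792
t=4: π = [0.1441, 0.1633, 0.1326, 0.1617, 0.2074, 0.1911], E[r] = 2.4414, γ^t·E[r] = 0.586187, running G = 7.154979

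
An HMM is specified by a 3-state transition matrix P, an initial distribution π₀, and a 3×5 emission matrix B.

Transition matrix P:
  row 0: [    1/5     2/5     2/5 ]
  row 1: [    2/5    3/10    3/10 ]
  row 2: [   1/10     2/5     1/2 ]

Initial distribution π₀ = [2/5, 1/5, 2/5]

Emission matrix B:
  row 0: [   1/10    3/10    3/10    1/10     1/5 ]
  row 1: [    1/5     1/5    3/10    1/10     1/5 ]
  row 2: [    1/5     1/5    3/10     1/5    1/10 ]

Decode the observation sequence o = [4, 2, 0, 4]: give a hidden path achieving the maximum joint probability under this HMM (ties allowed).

path = [0, 2, 2, 1]

t=0: δ = [8.000e-02, 4.000e-02, 4.000e-02]  (obs o_0=4)
t=1: δ = [4.800e-03, 9.600e-03, 9.600e-03]  ψ = [0, 0, 0]  (obs o_1=2)
t=2: δ = [3.840e-04, 7.680e-04, 9.600e-04]  ψ = [1, 2, 2]  (obs o_2=0)
t=3: δ = [6.144e-05, 7.680e-05, 4.800e-05]  ψ = [1, 2, 2]  (obs o_3=4)
backtrack: best end state = 1; path = [0, 2, 2, 1]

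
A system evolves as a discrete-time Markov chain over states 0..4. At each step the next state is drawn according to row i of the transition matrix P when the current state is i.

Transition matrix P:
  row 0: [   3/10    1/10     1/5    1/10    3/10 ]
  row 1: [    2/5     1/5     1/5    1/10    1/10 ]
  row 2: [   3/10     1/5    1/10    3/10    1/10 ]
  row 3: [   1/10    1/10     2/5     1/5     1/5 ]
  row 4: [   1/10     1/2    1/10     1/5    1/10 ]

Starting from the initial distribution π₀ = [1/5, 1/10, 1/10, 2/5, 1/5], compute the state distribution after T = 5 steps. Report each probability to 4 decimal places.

π = [0.2523, 0.2077, 0.1984, 0.1738, 0.1679]

t=0: π = [0.2000, 0.1000, 0.1000, 0.4000, 0.2000]
t=1: π = [0.1900, 0.2000, 0.2500, 0.1800, 0.1800]
t=2: π = [0.2480, 0.2170, 0.1930, 0.1860, 0.1560]
t=3: π = [0.2533, 0.2034, 0.2023, 0.1728, 0.1682]
t=4: π = [0.2521, 0.2079, 0.1975, 0.1746, 0.1679]
t=5: π = [0.2523, 0.2077, 0.1984, 0.1738, 0.1679]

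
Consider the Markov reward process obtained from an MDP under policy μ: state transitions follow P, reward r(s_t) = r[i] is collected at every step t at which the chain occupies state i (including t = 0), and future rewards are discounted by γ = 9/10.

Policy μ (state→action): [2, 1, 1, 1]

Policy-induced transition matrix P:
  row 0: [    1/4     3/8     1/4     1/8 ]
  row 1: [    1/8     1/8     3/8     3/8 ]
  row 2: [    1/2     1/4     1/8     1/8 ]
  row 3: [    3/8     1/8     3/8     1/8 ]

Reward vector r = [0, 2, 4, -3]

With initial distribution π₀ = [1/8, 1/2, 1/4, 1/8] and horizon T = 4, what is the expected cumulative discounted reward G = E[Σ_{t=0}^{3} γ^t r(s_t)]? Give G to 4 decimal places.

t=0: π = [0.1250, 0.5000, 0.2500, 0.1250], E[r] = 1.6250, γ^t·E[r] = 1.625000, running G = 1.625000
t=1: π = [0.2656, 0.1875, 0.2969, 0.2500], E[r] = 0.8125, γ^t·E[r] = 0.731250, running G = 2.356250
t=2: π = [0.3320, 0.2285, 0.2676, 0.1719], E[r] = 1.0117, γ^t·E[r] = 0.819492, running G = 3.175742
t=3: π = [0.3098, 0.2415, 0.2666, 0.1821], E[r] = 1.0029, γ^t·E[r] = 0.731136, running G = 3.906878

G = 3.9069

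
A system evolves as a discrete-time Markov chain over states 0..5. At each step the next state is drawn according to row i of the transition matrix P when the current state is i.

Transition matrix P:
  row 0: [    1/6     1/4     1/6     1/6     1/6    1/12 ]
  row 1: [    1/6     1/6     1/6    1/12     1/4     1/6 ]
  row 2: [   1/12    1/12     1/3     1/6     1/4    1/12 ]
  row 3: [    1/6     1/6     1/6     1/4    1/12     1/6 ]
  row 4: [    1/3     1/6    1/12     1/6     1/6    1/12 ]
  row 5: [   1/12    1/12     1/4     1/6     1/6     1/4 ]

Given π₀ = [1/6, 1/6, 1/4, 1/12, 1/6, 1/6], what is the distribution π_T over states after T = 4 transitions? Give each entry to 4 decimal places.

π = [0.1697, 0.1536, 0.1950, 0.1679, 0.1817, 0.1321]

t=0: π = [0.1667, 0.1667, 0.2500, 0.0833, 0.1667, 0.1667]
t=1: π = [0.1597, 0.1458, 0.2083, 0.1597, 0.1944, 0.1319]
t=2: π = [0.1707, 0.1516, 0.1962, 0.1678, 0.1829, 0.1308]
t=3: π = [0.1699, 0.1536, 0.1950, 0.1680, 0.1817, 0.1318]
t=4: π = [0.1697, 0.1536, 0.1950, 0.1679, 0.1817, 0.1321]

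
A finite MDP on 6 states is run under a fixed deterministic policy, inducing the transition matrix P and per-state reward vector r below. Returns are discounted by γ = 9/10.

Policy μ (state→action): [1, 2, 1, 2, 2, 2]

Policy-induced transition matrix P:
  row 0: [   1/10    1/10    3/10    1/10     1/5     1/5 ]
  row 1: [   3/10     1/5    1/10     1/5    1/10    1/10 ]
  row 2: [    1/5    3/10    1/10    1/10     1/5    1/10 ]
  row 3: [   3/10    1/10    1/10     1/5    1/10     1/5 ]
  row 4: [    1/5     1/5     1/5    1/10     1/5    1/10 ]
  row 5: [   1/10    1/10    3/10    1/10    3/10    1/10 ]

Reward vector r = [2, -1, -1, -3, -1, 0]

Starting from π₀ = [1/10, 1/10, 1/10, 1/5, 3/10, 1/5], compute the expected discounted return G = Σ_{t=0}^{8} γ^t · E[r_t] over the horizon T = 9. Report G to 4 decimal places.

G = -3.6427

t=0: π = [0.1000, 0.1000, 0.1000, 0.2000, 0.3000, 0.2000], E[r] = -0.9000, γ^t·E[r] = -0.900000, running G = -0.900000
t=1: π = [0.2000, 0.1600, 0.1900, 0.1300, 0.1900, 0.1300], E[r] = -0.5300, γ^t·E[r] = -0.477000, running G = -1.377000
t=2: π = [0.1960, 0.1730, 0.1850, 0.1290, 0.1840, 0.1330], E[r] = -0.5370, γ^t·E[r] = -0.434970, running G = -1.811970
t=3: π = [0.1973, 0.1727, 0.1842, 0.1302, 0.1831, 0.1325], E[r] = -0.5360, γ^t·E[r] = -0.390744, running G = -2.202714
t=4: π = [0.1973, 0.1724, 0.1843, 0.1303, 0.1830, 0.1328], E[r] = -0.5359, γ^t·E[r] = -0.351604, running G = -2.554318
t=5: π = [0.1973, 0.1724, 0.1843, 0.1303, 0.1830, 0.1328], E[r] = -0.5360, γ^t·E[r] = -0.316495, running G = -2.870813
t=6: π = [0.1973, 0.1724, 0.1843, 0.1303, 0.1830, 0.1328], E[r] = -0.5360, γ^t·E[r] = -0.284846, running G = -3.155659
t=7: π = [0.1973, 0.1724, 0.1843, 0.1303, 0.1830, 0.1328], E[r] = -0.5360, γ^t·E[r] = -0.256360, running G = -3.412019
t=8: π = [0.1973, 0.1724, 0.1843, 0.1303, 0.1830, 0.1328], E[r] = -0.5360, γ^t·E[r] = -0.230724, running G = -3.642743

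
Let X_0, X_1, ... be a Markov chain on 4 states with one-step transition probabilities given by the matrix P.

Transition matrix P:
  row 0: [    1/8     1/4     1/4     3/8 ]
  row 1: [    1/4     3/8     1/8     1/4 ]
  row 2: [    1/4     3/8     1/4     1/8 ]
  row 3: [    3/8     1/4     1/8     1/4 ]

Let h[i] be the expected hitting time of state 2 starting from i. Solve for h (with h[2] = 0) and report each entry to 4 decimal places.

h = [5.6629, 6.3820, 0.0000, 6.2921]

First-step conditioning: h[2] = 0; for i ≠ 2, h[i] = 1 + Σ_k P[i][k]·h[k].
  h[0] = 1 + 1/8·h[0] + 1/4·h[1] + 3/8·h[3]
  h[1] = 1 + 1/4·h[0] + 3/8·h[1] + 1/4·h[3]
  h[3] = 1 + 3/8·h[0] + 1/4·h[1] + 1/4·h[3]
Solving the 3×3 linear system over states ≠ 2 gives exactly h = [504/89, 568/89, 0, 560/89] (h[2] = 0 is the target).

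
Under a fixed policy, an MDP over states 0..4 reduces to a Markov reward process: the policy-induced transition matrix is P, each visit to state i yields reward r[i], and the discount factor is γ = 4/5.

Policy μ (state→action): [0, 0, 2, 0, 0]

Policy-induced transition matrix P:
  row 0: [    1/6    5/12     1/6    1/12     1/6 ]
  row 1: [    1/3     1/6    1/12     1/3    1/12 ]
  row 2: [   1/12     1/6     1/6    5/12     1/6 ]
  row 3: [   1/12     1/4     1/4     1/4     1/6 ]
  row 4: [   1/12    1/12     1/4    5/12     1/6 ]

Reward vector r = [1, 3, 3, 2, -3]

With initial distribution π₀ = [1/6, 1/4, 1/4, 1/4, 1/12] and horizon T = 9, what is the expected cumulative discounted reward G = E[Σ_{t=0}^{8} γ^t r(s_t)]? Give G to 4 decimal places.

G = 6.9410

t=0: π = [0.1667, 0.2500, 0.2500, 0.2500, 0.0833], E[r] = 1.9167, γ^t·E[r] = 1.916667, running G = 1.916667
t=1: π = [0.1597, 0.2222, 0.1736, 0.2986, 0.1458], E[r] = 1.5069, γ^t·E[r] = 1.205556, running G = 3.122222
t=2: π = [0.1522, 0.2193, 0.1852, 0.2951, 0.1481], E[r] = 1.5116, γ^t·E[r] = 0.967407, running G = 4.089630
t=3: π = [0.1508, 0.2170, 0.1853, 0.2985, 0.1484], E[r] = 1.5095, γ^t·E[r] = 0.772864, running G = 4.862494
t=4: π = [0.1501, 0.2169, 0.1858, 0.2986, 0.1486], E[r] = 1.5096, γ^t·E[r] = 0.618346, running G = 5.480840
t=5: π = [0.1501, 0.2167, 0.1859, 0.2988, 0.1486], E[r] = 1.5095, γ^t·E[r] = 0.494641, running G = 5.975480
t=6: π = [0.1500, 0.2167, 0.1859, 0.2988, 0.1486], E[r] = 1.5095, γ^t·E[r] = 0.395715, running G = 6.371196
t=7: π = [0.1500, 0.2167, 0.1859, 0.2988, 0.1486], E[r] = 1.5095, γ^t·E[r] = 0.316570, running G = 6.687766
t=8: π = [0.1500, 0.2167, 0.1859, 0.2988, 0.1486], E[r] = 1.5095, γ^t·E[r] = 0.253256, running G = 6.941023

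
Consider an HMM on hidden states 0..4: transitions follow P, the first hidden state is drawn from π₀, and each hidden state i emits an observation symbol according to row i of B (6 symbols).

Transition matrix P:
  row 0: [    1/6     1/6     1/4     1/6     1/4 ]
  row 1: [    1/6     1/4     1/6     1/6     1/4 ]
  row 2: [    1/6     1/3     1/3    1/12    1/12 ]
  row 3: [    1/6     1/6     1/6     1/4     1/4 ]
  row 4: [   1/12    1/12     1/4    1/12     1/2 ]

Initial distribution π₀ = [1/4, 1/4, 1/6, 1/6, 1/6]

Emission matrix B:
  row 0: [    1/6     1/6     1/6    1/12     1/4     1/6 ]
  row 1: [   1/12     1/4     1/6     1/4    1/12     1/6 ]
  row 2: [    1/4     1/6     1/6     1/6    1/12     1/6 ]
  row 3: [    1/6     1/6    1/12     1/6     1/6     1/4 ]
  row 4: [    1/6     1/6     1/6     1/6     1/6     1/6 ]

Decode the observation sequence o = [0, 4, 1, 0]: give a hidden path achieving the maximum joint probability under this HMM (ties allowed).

path = [4, 4, 4, 4]

t=0: δ = [4.167e-02, 2.083e-02, 4.167e-02, 2.778e-02, 2.778e-02]  (obs o_0=0)
t=1: δ = [1.736e-03, 1.157e-03, 1.157e-03, 1.157e-03, 2.315e-03]  ψ = [0, 2, 2, 0, 4]  (obs o_1=4)
t=2: δ = [4.823e-05, 9.645e-05, 9.645e-05, 4.823e-05, 1.929e-04]  ψ = [0, 2, 4, 0, 4]  (obs o_2=1)
t=3: δ = [2.679e-06, 2.679e-06, 1.206e-05, 2.679e-06, 1.608e-05]  ψ = [1, 2, 4, 1, 4]  (obs o_3=0)
backtrack: best end state = 4; path = [4, 4, 4, 4]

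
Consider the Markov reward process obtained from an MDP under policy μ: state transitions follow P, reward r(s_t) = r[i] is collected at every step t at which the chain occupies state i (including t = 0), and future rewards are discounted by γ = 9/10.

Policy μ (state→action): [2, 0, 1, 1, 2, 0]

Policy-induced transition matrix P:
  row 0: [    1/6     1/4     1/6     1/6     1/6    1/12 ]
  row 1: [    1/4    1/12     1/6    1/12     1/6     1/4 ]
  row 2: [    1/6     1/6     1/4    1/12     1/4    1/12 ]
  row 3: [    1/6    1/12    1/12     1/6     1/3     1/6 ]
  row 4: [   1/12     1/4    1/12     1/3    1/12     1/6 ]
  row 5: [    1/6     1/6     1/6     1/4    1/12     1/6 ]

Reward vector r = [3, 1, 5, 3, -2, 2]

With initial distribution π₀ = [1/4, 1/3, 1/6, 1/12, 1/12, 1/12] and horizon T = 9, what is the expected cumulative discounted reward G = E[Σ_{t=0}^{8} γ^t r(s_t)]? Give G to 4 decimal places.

G = 11.9820

t=0: π = [0.2500, 0.3333, 0.1667, 0.0833, 0.0833, 0.0833], E[r] = 2.1667, γ^t·E[r] = 2.166667, running G = 2.166667
t=1: π = [0.1875, 0.1597, 0.1667, 0.1458, 0.1806, 0.1597], E[r] = 1.9514, γ^t·E[r] = 1.756250, running G = 3.922917
t=2: π = [0.1649, 0.1719, 0.1534, 0.1829, 0.1765, 0.1505], E[r] = 1.9300, γ^t·E[r] = 1.563281, running G = 5.486198
t=3: π = [0.1663, 0.1656, 0.1495, 0.1815, 0.1827, 0.1545], E[r] = 1.9000, γ^t·E[r] = 1.385121, running G = 6.871319
t=4: π = [0.1652, 0.1668, 0.1488, 0.1837, 0.1813, 0.1541], E[r] = 1.9033, γ^t·E[r] = 1.248782, running G = 8.120101
t=5: π = [0.1655, 0.1663, 0.1486, 0.1834, 0.1817, 0.1544], E[r] = 1.9016, γ^t·E[r] = 1.122854, running G = 9.242954
t=6: π = [0.1654, 0.1665, 0.1486, 0.1836, 0.1816, 0.1544], E[r] = 1.9019, γ^t·E[r] = 1.010759, running G = 10.253713
t=7: π = [0.1654, 0.1664, 0.1486, 0.1835, 0.1817, 0.1544], E[r] = 1.9018, γ^t·E[r] = 0.909619, running G = 11.163332
t=8: π = [0.1654, 0.1664, 0.1486, 0.1836, 0.1816, 0.1544], E[r] = 1.9018, γ^t·E[r] = 0.818672, running G = 11.982004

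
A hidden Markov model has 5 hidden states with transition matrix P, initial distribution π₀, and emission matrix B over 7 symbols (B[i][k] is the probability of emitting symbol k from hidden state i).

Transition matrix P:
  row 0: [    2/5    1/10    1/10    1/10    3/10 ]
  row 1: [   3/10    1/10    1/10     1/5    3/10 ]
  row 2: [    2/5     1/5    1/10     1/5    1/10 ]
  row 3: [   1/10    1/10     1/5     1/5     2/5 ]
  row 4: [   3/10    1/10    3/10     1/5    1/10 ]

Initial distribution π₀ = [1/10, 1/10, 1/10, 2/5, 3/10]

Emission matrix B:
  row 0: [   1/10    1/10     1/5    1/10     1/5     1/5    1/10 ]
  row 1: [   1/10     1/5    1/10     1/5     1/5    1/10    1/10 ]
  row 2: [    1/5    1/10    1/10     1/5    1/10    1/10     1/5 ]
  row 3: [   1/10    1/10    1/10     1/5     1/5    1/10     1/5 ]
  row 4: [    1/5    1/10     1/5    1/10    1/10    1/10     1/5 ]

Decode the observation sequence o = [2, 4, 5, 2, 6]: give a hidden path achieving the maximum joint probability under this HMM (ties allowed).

t=0: δ = [2.000e-02, 1.000e-02, 1.000e-02, 4.000e-02, 6.000e-02]  (obs o_0=2)
t=1: δ = [3.600e-03, 1.200e-03, 1.800e-03, 2.400e-03, 1.600e-03]  ψ = [4, 4, 4, 4, 3]  (obs o_1=4)
t=2: δ = [2.880e-04, 3.600e-05, 4.800e-05, 4.800e-05, 1.080e-04]  ψ = [0, 0, 3, 3, 0]  (obs o_2=5)
t=3: δ = [2.304e-05, 2.880e-06, 3.240e-06, 2.880e-06, 1.728e-05]  ψ = [0, 0, 4, 0, 0]  (obs o_3=2)
t=4: δ = [9.216e-07, 2.304e-07, 1.037e-06, 6.912e-07, 1.382e-06]  ψ = [0, 0, 4, 4, 0]  (obs o_4=6)
backtrack: best end state = 4; path = [4, 0, 0, 0, 4]

path = [4, 0, 0, 0, 4]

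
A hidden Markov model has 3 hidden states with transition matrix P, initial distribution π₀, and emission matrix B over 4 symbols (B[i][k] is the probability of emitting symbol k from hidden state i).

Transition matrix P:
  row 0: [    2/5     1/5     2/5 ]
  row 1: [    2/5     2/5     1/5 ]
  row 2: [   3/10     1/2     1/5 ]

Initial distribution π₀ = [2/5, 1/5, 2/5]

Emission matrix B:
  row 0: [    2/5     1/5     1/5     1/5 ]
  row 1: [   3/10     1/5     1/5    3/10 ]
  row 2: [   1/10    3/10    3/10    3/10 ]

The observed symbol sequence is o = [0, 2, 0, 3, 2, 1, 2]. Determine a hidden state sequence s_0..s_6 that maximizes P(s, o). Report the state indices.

t=0: δ = [1.600e-01, 6.000e-02, 4.000e-02]  (obs o_0=0)
t=1: δ = [1.280e-02, 6.400e-03, 1.920e-02]  ψ = [0, 0, 0]  (obs o_1=2)
t=2: δ = [2.304e-03, 2.880e-03, 5.120e-04]  ψ = [2, 2, 0]  (obs o_2=0)
t=3: δ = [2.304e-04, 3.456e-04, 2.765e-04]  ψ = [1, 1, 0]  (obs o_3=3)
t=4: δ = [2.765e-05, 2.765e-05, 2.765e-05]  ψ = [1, 1, 0]  (obs o_4=2)
t=5: δ = [2.212e-06, 2.765e-06, 3.318e-06]  ψ = [0, 2, 0]  (obs o_5=1)
t=6: δ = [2.212e-07, 3.318e-07, 2.654e-07]  ψ = [1, 2, 0]  (obs o_6=2)
backtrack: best end state = 1; path = [0, 2, 1, 1, 0, 2, 1]

path = [0, 2, 1, 1, 0, 2, 1]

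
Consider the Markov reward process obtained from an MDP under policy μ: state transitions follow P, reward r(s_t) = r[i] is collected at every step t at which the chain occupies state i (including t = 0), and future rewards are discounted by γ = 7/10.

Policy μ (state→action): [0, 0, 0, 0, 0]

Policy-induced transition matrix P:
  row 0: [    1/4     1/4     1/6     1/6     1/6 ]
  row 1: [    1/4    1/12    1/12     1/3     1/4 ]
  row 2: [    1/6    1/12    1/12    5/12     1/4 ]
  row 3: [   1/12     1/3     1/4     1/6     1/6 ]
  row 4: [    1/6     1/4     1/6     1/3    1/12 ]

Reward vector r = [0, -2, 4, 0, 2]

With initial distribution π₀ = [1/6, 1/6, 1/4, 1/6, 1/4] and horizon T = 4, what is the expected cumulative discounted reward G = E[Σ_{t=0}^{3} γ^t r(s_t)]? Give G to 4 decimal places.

G = 2.0362

t=0: π = [0.1667, 0.1667, 0.2500, 0.1667, 0.2500], E[r] = 1.1667, γ^t·E[r] = 1.166667, running G = 1.166667
t=1: π = [0.1806, 0.1944, 0.1458, 0.2986, 0.1806], E[r] = 0.5556, γ^t·E[r] = 0.388889, running G = 1.555556
t=2: π = [0.1730, 0.2182, 0.1632, 0.2656, 0.1800], E[r] = 0.5764, γ^t·E[r] = 0.282431, running G = 1.837986
t=3: π = [0.1771, 0.2086, 0.1570, 0.2738, 0.1834], E[r] = 0.5778, γ^t·E[r] = 0.198198, running G = 2.036184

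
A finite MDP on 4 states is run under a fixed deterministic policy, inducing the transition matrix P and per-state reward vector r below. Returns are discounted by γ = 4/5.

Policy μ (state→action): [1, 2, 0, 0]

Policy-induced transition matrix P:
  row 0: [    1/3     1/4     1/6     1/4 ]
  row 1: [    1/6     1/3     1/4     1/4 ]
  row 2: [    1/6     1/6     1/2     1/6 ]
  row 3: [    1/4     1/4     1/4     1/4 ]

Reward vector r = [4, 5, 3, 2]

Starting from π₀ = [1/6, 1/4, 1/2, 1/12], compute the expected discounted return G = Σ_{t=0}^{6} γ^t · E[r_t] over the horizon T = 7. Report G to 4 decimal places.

G = 13.8378

t=0: π = [0.1667, 0.2500, 0.5000, 0.0833], E[r] = 3.5833, γ^t·E[r] = 3.583333, running G = 3.583333
t=1: π = [0.2014, 0.2292, 0.3611, 0.2083], E[r] = 3.4514, γ^t·E[r] = 2.761111, running G = 6.344444
t=2: π = [0.2176, 0.2390, 0.3235, 0.2199], E[r] = 3.4757, γ^t·E[r] = 2.224444, running G = 8.568889
t=3: π = [0.2213, 0.2430, 0.3127, 0.2230], E[r] = 3.4841, γ^t·E[r] = 1.783877, running G = 10.352765
t=4: π = [0.2221, 0.2442, 0.3097, 0.2239], E[r] = 3.4866, γ^t·E[r] = 1.428095, running G = 11.780861
t=5: π = [0.2223, 0.2445, 0.3089, 0.2242], E[r] = 3.4872, γ^t·E[r] = 1.142697, running G = 12.923558
t=6: π = [0.2224, 0.2446, 0.3087, 0.2243], E[r] = 3.4874, γ^t·E[r] = 0.914206, running G = 13.837764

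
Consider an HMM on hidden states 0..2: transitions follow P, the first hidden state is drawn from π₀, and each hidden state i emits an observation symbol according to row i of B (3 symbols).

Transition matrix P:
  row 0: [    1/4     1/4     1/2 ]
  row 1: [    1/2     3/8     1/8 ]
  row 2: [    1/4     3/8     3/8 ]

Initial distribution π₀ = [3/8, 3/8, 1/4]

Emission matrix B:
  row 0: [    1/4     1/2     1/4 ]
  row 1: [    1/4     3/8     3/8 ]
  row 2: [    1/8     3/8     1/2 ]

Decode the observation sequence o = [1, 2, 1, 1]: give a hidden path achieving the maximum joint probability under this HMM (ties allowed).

t=0: δ = [1.875e-01, 1.406e-01, 9.375e-02]  (obs o_0=1)
t=1: δ = [1.758e-02, 1.978e-02, 4.688e-02]  ψ = [1, 1, 0]  (obs o_1=2)
t=2: δ = [5.859e-03, 6.592e-03, 6.592e-03]  ψ = [2, 2, 2]  (obs o_2=1)
t=3: δ = [1.648e-03, 9.270e-04, 1.099e-03]  ψ = [1, 1, 0]  (obs o_3=1)
backtrack: best end state = 0; path = [0, 2, 1, 0]

path = [0, 2, 1, 0]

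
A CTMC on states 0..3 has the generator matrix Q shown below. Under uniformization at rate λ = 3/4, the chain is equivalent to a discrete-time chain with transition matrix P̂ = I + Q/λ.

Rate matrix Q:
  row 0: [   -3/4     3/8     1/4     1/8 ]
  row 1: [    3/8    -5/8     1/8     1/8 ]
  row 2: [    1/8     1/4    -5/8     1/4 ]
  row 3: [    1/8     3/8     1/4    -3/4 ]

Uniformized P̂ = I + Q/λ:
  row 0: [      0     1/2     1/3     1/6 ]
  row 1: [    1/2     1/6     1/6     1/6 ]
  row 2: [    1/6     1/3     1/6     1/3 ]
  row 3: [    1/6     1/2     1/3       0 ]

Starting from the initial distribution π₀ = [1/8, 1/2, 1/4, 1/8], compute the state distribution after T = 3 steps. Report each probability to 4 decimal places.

t=0: π = [0.1250, 0.5000, 0.2500, 0.1250]
t=1: π = [0.3125, 0.2917, 0.2083, 0.1875]
t=2: π = [0.2118, 0.3681, 0.2500, 0.1701]
t=3: π = [0.2541, 0.3356, 0.2303, 0.1800]

π = [0.2541, 0.3356, 0.2303, 0.1800]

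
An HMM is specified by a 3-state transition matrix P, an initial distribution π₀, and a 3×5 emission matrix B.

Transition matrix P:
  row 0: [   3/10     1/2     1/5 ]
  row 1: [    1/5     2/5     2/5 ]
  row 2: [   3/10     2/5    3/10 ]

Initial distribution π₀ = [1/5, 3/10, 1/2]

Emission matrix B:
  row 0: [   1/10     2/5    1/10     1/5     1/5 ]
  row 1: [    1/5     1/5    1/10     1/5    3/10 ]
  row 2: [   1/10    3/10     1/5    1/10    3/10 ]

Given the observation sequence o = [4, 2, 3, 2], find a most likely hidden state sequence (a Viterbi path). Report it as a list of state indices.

t=0: δ = [4.000e-02, 9.000e-02, 1.500e-01]  (obs o_0=4)
t=1: δ = [4.500e-03, 6.000e-03, 9.000e-03]  ψ = [2, 2, 2]  (obs o_1=2)
t=2: δ = [5.400e-04, 7.200e-04, 2.700e-04]  ψ = [2, 2, 2]  (obs o_2=3)
t=3: δ = [1.620e-05, 2.880e-05, 5.760e-05]  ψ = [0, 1, 1]  (obs o_3=2)
backtrack: best end state = 2; path = [2, 2, 1, 2]

path = [2, 2, 1, 2]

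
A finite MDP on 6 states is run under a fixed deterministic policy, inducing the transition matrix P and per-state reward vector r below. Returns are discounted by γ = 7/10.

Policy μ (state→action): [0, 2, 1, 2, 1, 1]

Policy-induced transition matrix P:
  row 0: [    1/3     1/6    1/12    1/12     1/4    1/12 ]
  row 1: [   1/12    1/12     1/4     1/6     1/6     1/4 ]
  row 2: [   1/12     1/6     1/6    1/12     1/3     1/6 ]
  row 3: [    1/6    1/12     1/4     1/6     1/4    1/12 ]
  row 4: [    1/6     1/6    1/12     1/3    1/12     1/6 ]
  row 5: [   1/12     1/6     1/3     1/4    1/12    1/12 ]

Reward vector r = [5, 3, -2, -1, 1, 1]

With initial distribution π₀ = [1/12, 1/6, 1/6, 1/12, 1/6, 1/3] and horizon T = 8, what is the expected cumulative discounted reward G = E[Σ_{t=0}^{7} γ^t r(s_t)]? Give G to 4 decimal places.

G = 2.8703

t=0: π = [0.0833, 0.1667, 0.1667, 0.0833, 0.1667, 0.3333], E[r] = 1.0000, γ^t·E[r] = 1.000000, running G = 1.000000
t=1: π = [0.1250, 0.1458, 0.2222, 0.2014, 0.1667, 0.1389], E[r] = 0.7222, γ^t·E[r] = 0.505556, running G = 1.505556
t=2: π = [0.1453, 0.1377, 0.1944, 0.1771, 0.2054, 0.1400], E[r] = 0.9190, γ^t·E[r] = 0.450301, running G = 1.955856
t=3: π = [0.1515, 0.1404, 0.1870, 0.1843, 0.1971, 0.1396], E[r] = 0.9574, γ^t·E[r] = 0.328378, running G = 2.284234
t=4: π = [0.1530, 0.1396, 0.1879, 0.1829, 0.1978, 0.1388], E[r] = 0.9615, γ^t·E[r] = 0.230857, running G = 2.515091
t=5: π = [0.1533, 0.1398, 0.1874, 0.1828, 0.1979, 0.1387], E[r] = 0.9649, γ^t·E[r] = 0.162175, running G = 2.677266
t=6: π = [0.1534, 0.1398, 0.1874, 0.1828, 0.1979, 0.1387], E[r] = 0.9653, γ^t·E[r] = 0.113564, running G = 2.790830
t=7: π = [0.1534, 0.1398, 0.1874, 0.1828, 0.1979, 0.1387], E[r] = 0.9654, γ^t·E[r] = 0.079501, running G = 2.870331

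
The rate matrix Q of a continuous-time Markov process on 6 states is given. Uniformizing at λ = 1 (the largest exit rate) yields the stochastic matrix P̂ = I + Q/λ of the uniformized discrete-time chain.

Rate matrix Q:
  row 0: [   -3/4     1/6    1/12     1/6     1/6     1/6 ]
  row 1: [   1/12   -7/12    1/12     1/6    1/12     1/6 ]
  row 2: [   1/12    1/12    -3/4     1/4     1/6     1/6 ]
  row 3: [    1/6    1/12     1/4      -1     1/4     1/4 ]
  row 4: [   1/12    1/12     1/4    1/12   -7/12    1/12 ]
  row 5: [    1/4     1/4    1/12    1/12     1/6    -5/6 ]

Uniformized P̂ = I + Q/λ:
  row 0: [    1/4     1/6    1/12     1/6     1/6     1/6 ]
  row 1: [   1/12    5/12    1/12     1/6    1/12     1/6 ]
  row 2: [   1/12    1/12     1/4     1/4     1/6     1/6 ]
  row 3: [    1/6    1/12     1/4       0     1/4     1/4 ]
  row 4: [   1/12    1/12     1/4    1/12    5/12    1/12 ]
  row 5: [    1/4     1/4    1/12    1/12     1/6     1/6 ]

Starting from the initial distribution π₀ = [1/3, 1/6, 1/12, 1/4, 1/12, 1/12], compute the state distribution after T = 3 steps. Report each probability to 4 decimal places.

π = [0.1461, 0.1854, 0.1666, 0.1278, 0.2142, 0.1599]

t=0: π = [0.3333, 0.1667, 0.0833, 0.2500, 0.0833, 0.0833]
t=1: π = [0.1736, 0.1806, 0.1528, 0.1181, 0.1944, 0.1806]
t=2: π = [0.1522, 0.1881, 0.1609, 0.1285, 0.2101, 0.1603]
t=3: π = [0.1461, 0.1854, 0.1666, 0.1278, 0.2142, 0.1599]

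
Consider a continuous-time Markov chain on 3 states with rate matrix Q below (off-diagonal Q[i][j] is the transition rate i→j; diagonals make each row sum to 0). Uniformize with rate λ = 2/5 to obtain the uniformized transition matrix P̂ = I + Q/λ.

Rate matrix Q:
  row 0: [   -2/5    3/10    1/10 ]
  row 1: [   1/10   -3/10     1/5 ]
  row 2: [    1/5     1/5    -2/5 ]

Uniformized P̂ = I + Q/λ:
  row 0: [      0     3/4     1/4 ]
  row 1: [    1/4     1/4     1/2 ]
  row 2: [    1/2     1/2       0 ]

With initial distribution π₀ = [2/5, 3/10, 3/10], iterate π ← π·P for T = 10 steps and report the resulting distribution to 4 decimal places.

t=0: π = [0.4000, 0.3000, 0.3000]
t=1: π = [0.2250, 0.5250, 0.2500]
t=2: π = [0.2563, 0.4250, 0.3188]
t=3: π = [0.2656, 0.4578, 0.2766]
t=4: π = [0.2527, 0.4520, 0.2953]
t=5: π = [0.2606, 0.4502, 0.2892]
t=6: π = [0.2571, 0.4526, 0.2903]
t=7: π = [0.2583, 0.4511, 0.2906]
t=8: π = [0.2581, 0.4518, 0.2901]
t=9: π = [0.2580, 0.4516, 0.2904]
t=10: π = [0.2581, 0.4516, 0.2903]

π = [0.2581, 0.4516, 0.2903]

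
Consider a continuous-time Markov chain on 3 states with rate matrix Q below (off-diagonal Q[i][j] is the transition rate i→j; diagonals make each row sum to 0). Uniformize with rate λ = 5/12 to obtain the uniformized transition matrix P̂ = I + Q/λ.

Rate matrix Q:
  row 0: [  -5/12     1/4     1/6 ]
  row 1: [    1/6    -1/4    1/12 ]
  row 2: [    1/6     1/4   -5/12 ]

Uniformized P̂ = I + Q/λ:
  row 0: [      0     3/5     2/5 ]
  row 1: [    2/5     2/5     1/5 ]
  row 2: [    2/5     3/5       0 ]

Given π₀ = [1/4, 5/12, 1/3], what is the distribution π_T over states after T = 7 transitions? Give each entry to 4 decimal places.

π = [0.2858, 0.5000, 0.2142]

t=0: π = [0.2500, 0.4167, 0.3333]
t=1: π = [0.3000, 0.5167, 0.1833]
t=2: π = [0.2800, 0.4967, 0.2233]
t=3: π = [0.2880, 0.5007, 0.2113]
t=4: π = [0.2848, 0.4999, 0.2153]
t=5: π = [0.2861, 0.5000, 0.2139]
t=6: π = [0.2856, 0.5000, 0.2144]
t=7: π = [0.2858, 0.5000, 0.2142]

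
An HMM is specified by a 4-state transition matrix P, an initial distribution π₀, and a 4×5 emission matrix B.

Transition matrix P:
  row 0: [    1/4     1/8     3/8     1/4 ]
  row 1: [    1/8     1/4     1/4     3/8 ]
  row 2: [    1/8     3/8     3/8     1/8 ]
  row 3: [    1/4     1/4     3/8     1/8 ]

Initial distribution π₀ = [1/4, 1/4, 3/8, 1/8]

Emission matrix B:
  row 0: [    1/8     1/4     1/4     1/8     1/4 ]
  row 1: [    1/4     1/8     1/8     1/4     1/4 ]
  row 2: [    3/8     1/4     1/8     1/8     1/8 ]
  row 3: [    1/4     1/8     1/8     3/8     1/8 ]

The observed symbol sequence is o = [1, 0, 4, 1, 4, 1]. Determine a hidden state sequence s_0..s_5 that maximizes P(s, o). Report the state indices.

path = [2, 2, 1, 2, 1, 2]

t=0: δ = [6.250e-02, 3.125e-02, 9.375e-02, 1.562e-02]  (obs o_0=1)
t=1: δ = [1.953e-03, 8.789e-03, 1.318e-02, 3.906e-03]  ψ = [0, 2, 2, 0]  (obs o_1=0)
t=2: δ = [4.120e-04, 1.236e-03, 6.180e-04, 4.120e-04]  ψ = [2, 2, 2, 1]  (obs o_2=4)
t=3: δ = [3.862e-05, 3.862e-05, 7.725e-05, 5.794e-05]  ψ = [1, 1, 1, 1]  (obs o_3=1)
t=4: δ = [3.621e-06, 7.242e-06, 3.621e-06, 1.810e-06]  ψ = [3, 2, 2, 1]  (obs o_4=4)
t=5: δ = [2.263e-07, 2.263e-07, 4.526e-07, 3.395e-07]  ψ = [0, 1, 1, 1]  (obs o_5=1)
backtrack: best end state = 2; path = [2, 2, 1, 2, 1, 2]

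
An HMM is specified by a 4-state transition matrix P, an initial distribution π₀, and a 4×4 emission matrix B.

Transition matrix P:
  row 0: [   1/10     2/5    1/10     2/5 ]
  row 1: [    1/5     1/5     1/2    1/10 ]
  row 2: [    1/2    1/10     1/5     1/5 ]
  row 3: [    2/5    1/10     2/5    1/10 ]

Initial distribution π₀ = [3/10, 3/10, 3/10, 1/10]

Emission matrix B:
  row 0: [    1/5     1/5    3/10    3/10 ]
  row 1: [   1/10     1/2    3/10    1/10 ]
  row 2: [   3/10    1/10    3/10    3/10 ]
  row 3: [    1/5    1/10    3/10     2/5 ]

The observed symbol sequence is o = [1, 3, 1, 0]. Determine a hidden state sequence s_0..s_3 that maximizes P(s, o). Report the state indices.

t=0: δ = [6.000e-02, 1.500e-01, 3.000e-02, 1.000e-02]  (obs o_0=1)
t=1: δ = [9.000e-03, 3.000e-03, 2.250e-02, 9.600e-03]  ψ = [1, 1, 1, 0]  (obs o_1=3)
t=2: δ = [2.250e-03, 1.800e-03, 4.500e-04, 4.500e-04]  ψ = [2, 0, 2, 2]  (obs o_2=1)
t=3: δ = [7.200e-05, 9.000e-05, 2.700e-04, 1.800e-04]  ψ = [1, 0, 1, 0]  (obs o_3=0)
backtrack: best end state = 2; path = [1, 0, 1, 2]

path = [1, 0, 1, 2]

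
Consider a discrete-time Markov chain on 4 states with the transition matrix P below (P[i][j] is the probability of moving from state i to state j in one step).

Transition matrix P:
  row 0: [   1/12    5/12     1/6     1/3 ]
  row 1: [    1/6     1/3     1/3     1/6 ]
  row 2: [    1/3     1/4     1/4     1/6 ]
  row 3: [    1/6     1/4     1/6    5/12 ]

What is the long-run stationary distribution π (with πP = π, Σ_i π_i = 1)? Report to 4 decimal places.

Balance equations π_j = Σ_i π_i·P[i][j]:
  π_0 = 1/12·π_0 + 1/6·π_1 + 1/3·π_2 + 1/6·π_3
  π_1 = 5/12·π_0 + 1/3·π_1 + 1/4·π_2 + 1/4·π_3
  π_2 = 1/6·π_0 + 1/3·π_1 + 1/4·π_2 + 1/6·π_3
  normalize: π_0 + π_1 + π_2 + π_3 = 1
Solving the linear system gives exactly π = [298/1565, 481/1565, 372/1565, 414/1565].

π = [0.1904, 0.3073, 0.2377, 0.2645]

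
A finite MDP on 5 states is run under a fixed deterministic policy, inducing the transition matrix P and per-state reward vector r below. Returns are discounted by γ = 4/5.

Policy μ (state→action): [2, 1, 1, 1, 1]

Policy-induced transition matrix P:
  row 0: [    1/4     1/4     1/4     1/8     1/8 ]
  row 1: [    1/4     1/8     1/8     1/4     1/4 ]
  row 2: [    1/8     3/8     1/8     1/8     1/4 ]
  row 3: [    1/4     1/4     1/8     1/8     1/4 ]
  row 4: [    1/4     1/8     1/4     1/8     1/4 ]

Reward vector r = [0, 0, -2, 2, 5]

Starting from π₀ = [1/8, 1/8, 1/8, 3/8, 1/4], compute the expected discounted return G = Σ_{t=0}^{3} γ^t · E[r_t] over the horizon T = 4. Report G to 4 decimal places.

t=0: π = [0.1250, 0.1250, 0.1250, 0.3750, 0.2500], E[r] = 1.7500, γ^t·E[r] = 1.750000, running G = 1.750000
t=1: π = [0.2344, 0.2188, 0.1719, 0.1406, 0.2344], E[r] = 1.1094, γ^t·E[r] = 0.887500, running G = 2.637500
t=2: π = [0.2285, 0.2148, 0.1836, 0.1523, 0.2207], E[r] = 1.0410, γ^t·E[r] = 0.666250, running G = 3.303750
t=3: π = [0.2271, 0.2185, 0.1812, 0.1519, 0.2214], E[r] = 1.0486, γ^t·E[r] = 0.536875, running G = 3.840625

G = 3.8406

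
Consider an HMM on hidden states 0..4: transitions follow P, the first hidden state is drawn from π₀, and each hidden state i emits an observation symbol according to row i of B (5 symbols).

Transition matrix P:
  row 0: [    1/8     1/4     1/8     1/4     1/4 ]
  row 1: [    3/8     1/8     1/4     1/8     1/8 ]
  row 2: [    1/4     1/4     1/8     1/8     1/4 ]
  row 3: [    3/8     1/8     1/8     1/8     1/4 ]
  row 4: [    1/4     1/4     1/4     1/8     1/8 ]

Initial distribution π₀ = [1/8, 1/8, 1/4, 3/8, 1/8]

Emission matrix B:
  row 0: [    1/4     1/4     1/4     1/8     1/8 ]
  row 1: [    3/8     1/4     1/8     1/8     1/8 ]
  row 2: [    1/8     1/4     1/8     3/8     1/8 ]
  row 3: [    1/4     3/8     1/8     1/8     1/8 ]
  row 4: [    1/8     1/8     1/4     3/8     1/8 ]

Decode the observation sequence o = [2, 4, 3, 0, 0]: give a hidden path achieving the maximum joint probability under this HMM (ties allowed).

t=0: δ = [3.125e-02, 1.562e-02, 3.125e-02, 4.688e-02, 3.125e-02]  (obs o_0=2)
t=1: δ = [2.197e-03, 9.766e-04, 9.766e-04, 9.766e-04, 1.465e-03]  ψ = [3, 0, 4, 0, 3]  (obs o_1=4)
t=2: δ = [4.578e-05, 6.866e-05, 1.373e-04, 6.866e-05, 2.060e-04]  ψ = [1, 0, 4, 0, 0]  (obs o_2=3)
t=3: δ = [1.287e-05, 1.931e-05, 6.437e-06, 6.437e-06, 4.292e-06]  ψ = [4, 4, 4, 4, 2]  (obs o_3=0)
t=4: δ = [1.810e-06, 1.207e-06, 6.035e-07, 8.047e-07, 4.023e-07]  ψ = [1, 0, 1, 0, 0]  (obs o_4=0)
backtrack: best end state = 0; path = [3, 0, 4, 1, 0]

path = [3, 0, 4, 1, 0]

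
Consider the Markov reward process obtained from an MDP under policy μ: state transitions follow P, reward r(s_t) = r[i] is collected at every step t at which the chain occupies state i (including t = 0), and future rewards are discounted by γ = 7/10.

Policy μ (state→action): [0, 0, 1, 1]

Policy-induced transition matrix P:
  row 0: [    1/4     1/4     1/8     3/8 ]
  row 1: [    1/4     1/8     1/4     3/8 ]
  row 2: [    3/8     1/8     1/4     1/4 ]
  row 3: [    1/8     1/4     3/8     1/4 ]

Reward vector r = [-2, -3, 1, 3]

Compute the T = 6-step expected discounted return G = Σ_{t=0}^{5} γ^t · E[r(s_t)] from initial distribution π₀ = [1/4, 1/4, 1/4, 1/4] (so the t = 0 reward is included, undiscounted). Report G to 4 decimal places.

t=0: π = [0.2500, 0.2500, 0.2500, 0.2500], E[r] = -0.2500, γ^t·E[r] = -0.250000, running G = -0.250000
t=1: π = [0.2500, 0.1875, 0.2500, 0.3125], E[r] = 0.1250, γ^t·E[r] = 0.087500, running G = -0.162500
t=2: π = [0.2422, 0.1953, 0.2578, 0.3047], E[r] = 0.1016, γ^t·E[r] = 0.049766, running G = -0.112734
t=3: π = [0.2441, 0.1934, 0.2578, 0.3047], E[r] = 0.1035, γ^t·E[r] = 0.035506, running G = -0.077229
t=4: π = [0.2441, 0.1936, 0.2576, 0.3047], E[r] = 0.1025, γ^t·E[r] = 0.024620, running G = -0.052609
t=5: π = [0.2441, 0.1936, 0.2576, 0.3047], E[r] = 0.1027, γ^t·E[r] = 0.017259, running G = -0.035350

G = -0.0353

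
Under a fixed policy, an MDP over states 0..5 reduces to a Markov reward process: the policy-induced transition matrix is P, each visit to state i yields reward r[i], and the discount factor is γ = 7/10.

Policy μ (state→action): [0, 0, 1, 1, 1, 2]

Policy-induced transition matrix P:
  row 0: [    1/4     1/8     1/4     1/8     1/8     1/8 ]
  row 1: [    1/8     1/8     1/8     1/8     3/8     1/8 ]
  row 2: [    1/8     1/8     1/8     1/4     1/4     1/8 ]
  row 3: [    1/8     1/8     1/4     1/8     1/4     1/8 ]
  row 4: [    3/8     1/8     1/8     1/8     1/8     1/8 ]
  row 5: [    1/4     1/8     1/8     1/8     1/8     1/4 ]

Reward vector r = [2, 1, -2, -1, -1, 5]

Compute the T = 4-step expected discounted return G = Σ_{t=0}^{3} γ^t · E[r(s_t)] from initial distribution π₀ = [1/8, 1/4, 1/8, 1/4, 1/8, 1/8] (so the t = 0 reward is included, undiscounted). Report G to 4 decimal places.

t=0: π = [0.1250, 0.2500, 0.1250, 0.2500, 0.1250, 0.1250], E[r] = 0.5000, γ^t·E[r] = 0.500000, running G = 0.500000
t=1: π = [0.1875, 0.1250, 0.1719, 0.1406, 0.2344, 0.1406], E[r] = 0.4844, γ^t·E[r] = 0.339063, running G = 0.839063
t=2: π = [0.2246, 0.1250, 0.1660, 0.1465, 0.1953, 0.1426], E[r] = 0.6133, γ^t·E[r] = 0.300508, running G = 1.139570
t=3: π = [0.2197, 0.1250, 0.1714, 0.1458, 0.1953, 0.1428], E[r] = 0.5947, γ^t·E[r] = 0.203991, running G = 1.343562

G = 1.3436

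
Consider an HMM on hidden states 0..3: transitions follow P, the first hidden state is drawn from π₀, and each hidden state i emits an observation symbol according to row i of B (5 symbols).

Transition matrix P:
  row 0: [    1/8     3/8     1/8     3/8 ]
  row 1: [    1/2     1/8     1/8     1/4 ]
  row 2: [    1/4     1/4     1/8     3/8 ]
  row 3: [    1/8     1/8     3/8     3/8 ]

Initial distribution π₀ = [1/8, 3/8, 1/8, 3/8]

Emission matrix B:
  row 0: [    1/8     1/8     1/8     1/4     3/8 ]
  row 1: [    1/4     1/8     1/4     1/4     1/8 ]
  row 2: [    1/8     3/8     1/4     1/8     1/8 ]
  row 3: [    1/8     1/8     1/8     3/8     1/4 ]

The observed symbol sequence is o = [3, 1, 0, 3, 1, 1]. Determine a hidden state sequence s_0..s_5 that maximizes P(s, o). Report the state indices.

t=0: δ = [3.125e-02, 9.375e-02, 1.562e-02, 1.406e-01]  (obs o_0=3)
t=1: δ = [5.859e-03, 2.197e-03, 1.978e-02, 6.592e-03]  ψ = [1, 3, 3, 3]  (obs o_1=1)
t=2: δ = [6.180e-04, 1.236e-03, 3.090e-04, 9.270e-04]  ψ = [2, 2, 2, 2]  (obs o_2=0)
t=3: δ = [1.545e-04, 5.794e-05, 4.345e-05, 1.304e-04]  ψ = [1, 0, 3, 3]  (obs o_3=3)
t=4: δ = [3.621e-06, 7.242e-06, 1.833e-05, 7.242e-06]  ψ = [1, 0, 3, 0]  (obs o_4=1)
t=5: δ = [5.729e-07, 5.729e-07, 1.018e-06, 8.593e-07]  ψ = [2, 2, 3, 2]  (obs o_5=1)
backtrack: best end state = 2; path = [3, 2, 1, 0, 3, 2]

path = [3, 2, 1, 0, 3, 2]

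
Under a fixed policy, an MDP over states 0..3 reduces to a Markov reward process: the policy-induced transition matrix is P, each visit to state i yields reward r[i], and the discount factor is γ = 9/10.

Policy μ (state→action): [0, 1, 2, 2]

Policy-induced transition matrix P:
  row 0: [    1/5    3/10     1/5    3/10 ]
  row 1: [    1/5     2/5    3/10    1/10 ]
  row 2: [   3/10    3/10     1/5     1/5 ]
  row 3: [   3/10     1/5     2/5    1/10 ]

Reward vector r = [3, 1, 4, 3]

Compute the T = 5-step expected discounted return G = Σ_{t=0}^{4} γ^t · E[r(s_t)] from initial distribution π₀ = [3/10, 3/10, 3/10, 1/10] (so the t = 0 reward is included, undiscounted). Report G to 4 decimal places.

G = 10.8451

t=0: π = [0.3000, 0.3000, 0.3000, 0.1000], E[r] = 2.7000, γ^t·E[r] = 2.700000, running G = 2.700000
t=1: π = [0.2400, 0.3200, 0.2500, 0.1900], E[r] = 2.6100, γ^t·E[r] = 2.349000, running G = 5.049000
t=2: π = [0.2440, 0.3130, 0.2700, 0.1730], E[r] = 2.6440, γ^t·E[r] = 2.141640, running G = 7.190640
t=3: π = [0.2443, 0.3140, 0.2659, 0.1758], E[r] = 2.6379, γ^t·E[r] = 1.923029, running G = 9.113669
t=4: π = [0.2442, 0.3138, 0.2666, 0.1755], E[r] = 2.6389, γ^t·E[r] = 1.731395, running G = 10.845065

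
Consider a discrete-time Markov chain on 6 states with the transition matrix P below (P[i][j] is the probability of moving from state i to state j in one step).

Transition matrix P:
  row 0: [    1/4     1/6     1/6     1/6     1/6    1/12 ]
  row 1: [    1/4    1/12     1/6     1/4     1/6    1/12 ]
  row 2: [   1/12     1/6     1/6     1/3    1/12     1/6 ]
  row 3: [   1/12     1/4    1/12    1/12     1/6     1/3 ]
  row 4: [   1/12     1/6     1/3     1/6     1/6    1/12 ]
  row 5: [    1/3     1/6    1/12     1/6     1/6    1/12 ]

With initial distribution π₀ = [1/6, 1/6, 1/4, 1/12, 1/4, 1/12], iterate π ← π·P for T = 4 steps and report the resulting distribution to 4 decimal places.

t=0: π = [0.1667, 0.1667, 0.2500, 0.0833, 0.2500, 0.0833]
t=1: π = [0.1597, 0.1597, 0.1944, 0.2153, 0.1458, 0.1250]
t=2: π = [0.1678, 0.1713, 0.1626, 0.1944, 0.1505, 0.1534]
t=3: π = [0.1782, 0.1686, 0.1628, 0.1918, 0.1531, 0.1455]
t=4: π = [0.1775, 0.1686, 0.1641, 0.1919, 0.1531, 0.1449]

π = [0.1775, 0.1686, 0.1641, 0.1919, 0.1531, 0.1449]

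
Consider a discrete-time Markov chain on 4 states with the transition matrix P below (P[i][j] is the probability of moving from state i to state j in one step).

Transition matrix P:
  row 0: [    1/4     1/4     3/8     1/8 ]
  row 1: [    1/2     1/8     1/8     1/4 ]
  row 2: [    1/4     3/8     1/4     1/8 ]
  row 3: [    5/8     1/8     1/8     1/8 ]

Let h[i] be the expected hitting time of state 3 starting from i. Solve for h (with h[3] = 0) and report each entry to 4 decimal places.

h = [6.3846, 5.6923, 6.3077, 0.0000]

First-step conditioning: h[3] = 0; for i ≠ 3, h[i] = 1 + Σ_k P[i][k]·h[k].
  h[0] = 1 + 1/4·h[0] + 1/4·h[1] + 3/8·h[2]
  h[1] = 1 + 1/2·h[0] + 1/8·h[1] + 1/8·h[2]
  h[2] = 1 + 1/4·h[0] + 3/8·h[1] + 1/4·h[2]
Solving the 3×3 linear system over states ≠ 3 gives exactly h = [83/13, 74/13, 82/13, 0] (h[3] = 0 is the target).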